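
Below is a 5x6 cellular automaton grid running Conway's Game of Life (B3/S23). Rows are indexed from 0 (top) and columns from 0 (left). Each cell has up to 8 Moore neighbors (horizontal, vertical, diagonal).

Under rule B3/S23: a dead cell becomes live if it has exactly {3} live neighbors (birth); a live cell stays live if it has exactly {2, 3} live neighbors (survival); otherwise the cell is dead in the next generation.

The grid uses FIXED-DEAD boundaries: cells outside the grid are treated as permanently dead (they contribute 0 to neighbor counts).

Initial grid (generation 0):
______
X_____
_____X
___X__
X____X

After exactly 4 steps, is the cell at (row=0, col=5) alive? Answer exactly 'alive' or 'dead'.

Answer: dead

Derivation:
Simulating step by step:
Generation 0 (given above): 5 live cells
Generation 1: 1 live cells
______
______
______
____X_
______
Generation 2: 0 live cells
______
______
______
______
______
Generation 3: 0 live cells
______
______
______
______
______
Generation 4: 0 live cells
______
______
______
______
______

Cell (0,5) at generation 4: 0 -> dead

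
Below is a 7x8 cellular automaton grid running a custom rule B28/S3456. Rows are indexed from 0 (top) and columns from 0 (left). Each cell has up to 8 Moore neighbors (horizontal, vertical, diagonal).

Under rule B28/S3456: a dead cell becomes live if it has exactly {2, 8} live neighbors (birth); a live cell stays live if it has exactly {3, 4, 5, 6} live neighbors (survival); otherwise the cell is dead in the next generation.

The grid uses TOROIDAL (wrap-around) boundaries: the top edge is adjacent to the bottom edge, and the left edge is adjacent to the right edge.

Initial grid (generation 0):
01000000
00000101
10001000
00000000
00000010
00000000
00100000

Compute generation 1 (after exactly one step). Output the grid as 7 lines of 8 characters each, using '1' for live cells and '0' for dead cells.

Answer: 10100010
01001010
00000111
00000101
00000000
00000000
01000000

Derivation:
Simulating step by step:
Generation 0 (given above): 7 live cells
Generation 1: 12 live cells
(generation 1 grid is the final answer)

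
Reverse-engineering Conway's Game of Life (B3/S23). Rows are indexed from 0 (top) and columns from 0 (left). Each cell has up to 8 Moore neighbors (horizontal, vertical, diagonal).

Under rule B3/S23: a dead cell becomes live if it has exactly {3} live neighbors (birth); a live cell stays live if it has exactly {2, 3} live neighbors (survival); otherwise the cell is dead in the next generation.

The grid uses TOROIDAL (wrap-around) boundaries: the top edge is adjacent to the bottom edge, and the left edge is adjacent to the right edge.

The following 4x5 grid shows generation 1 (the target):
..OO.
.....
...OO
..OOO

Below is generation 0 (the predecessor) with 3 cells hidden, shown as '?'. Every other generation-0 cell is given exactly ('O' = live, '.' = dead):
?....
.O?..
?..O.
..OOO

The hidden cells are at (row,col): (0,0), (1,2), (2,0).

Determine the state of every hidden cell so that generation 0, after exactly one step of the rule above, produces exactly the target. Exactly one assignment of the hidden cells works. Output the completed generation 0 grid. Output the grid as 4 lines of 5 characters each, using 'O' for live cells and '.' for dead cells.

Answer: .....
.O...
...O.
..OOO

Derivation:
Hidden generation-0 cells (in order): (0,0), (1,2), (2,0).
A hidden cell only influences target cells in its own 3x3 neighborhood. Try each of the 2^3 = 8 assignments, step the completed generation 0 forward once under B3/S23, and compare with the target:
  (0,0)=. (1,2)=. (2,0)=. -> step reproduces the target at every cell -> ACCEPT
  (0,0)=. (1,2)=. (2,0)=O -> step gives (2,0)='O' but target has '.' -> reject
  (0,0)=. (1,2)=O (2,0)=. -> step gives (0,1)='O' but target has '.' -> reject
  (0,0)=. (1,2)=O (2,0)=O -> step gives (0,1)='O' but target has '.' -> reject
  (0,0)=O (1,2)=. (2,0)=. -> step gives (0,0)='O' but target has '.' -> reject
  (0,0)=O (1,2)=. (2,0)=O -> step gives (0,0)='O' but target has '.' -> reject
  (0,0)=O (1,2)=O (2,0)=. -> step gives (0,0)='O' but target has '.' -> reject
  (0,0)=O (1,2)=O (2,0)=O -> step gives (0,0)='O' but target has '.' -> reject
Unique solution: (0,0)=dead, (1,2)=dead, (2,0)=dead.
Check: live-neighbor counts of every cell in the completed generation 0:
22332
10211
22433
11232
Applying B3/S23 to generation 0 with these counts gives:
..OO.
.....
...OO
..OOO
which matches the target exactly.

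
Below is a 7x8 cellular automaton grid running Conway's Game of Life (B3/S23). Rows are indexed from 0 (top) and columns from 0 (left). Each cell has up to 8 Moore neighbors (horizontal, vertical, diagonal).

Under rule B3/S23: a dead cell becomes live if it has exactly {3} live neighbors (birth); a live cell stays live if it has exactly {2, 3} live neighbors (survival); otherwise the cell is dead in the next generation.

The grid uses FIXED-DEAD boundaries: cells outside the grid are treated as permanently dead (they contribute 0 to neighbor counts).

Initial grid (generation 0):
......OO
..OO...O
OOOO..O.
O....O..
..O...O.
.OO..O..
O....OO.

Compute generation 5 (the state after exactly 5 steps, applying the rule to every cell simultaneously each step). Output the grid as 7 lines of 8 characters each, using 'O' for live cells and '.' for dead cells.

Simulating step by step:
Generation 0 (given above): 20 live cells
Generation 1: 21 live cells
......OO
...O...O
O..OO.O.
O..O.OO.
..O..OO.
.OO..O..
.O...OO.
Generation 2: 23 live cells
......OO
...OOO.O
..OO..OO
.OOO...O
..OO....
.OO.O...
.OO..OO.
Generation 3: 22 live cells
....OOOO
..OOOO..
.O...O.O
.O..O.OO
....O...
....OO..
.OOO.O..
Generation 4: 17 live cells
......O.
..OO...O
.O.....O
....O.OO
...OO.O.
..O..O..
..OO.O..
Generation 5: 20 live cells
(generation 5 grid is the final answer)

Answer: ........
..O...OO
..OO...O
...OO.OO
...OO.OO
..O..OO.
..OOO...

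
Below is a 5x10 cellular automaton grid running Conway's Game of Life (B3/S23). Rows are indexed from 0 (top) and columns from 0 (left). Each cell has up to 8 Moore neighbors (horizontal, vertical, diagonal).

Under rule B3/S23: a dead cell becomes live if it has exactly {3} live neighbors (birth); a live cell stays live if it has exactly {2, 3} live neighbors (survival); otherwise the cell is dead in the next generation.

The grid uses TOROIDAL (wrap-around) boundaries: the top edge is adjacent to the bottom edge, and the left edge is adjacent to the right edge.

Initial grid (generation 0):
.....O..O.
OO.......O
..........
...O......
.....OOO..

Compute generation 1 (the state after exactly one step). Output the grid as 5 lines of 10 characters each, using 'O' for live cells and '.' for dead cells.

Simulating step by step:
Generation 0 (given above): 9 live cells
Generation 1: 13 live cells
(generation 1 grid is the final answer)

Answer: O....O.OOO
O........O
O.........
......O...
....OOOO..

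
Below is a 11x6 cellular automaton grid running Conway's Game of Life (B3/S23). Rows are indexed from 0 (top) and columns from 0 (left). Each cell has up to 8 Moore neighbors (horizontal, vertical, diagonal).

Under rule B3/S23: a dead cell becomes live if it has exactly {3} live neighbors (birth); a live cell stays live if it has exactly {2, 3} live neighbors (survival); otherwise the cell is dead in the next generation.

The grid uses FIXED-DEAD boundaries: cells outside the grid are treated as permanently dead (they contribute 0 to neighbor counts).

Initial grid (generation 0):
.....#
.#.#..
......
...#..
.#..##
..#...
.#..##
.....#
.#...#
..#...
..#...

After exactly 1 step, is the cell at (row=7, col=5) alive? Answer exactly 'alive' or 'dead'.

Answer: alive

Derivation:
Simulating step by step:
Generation 0 (given above): 16 live cells
Generation 1: 13 live cells
......
......
..#...
....#.
..###.
.###..
....##
.....#
......
.##...
......

Cell (7,5) at generation 1: 1 -> alive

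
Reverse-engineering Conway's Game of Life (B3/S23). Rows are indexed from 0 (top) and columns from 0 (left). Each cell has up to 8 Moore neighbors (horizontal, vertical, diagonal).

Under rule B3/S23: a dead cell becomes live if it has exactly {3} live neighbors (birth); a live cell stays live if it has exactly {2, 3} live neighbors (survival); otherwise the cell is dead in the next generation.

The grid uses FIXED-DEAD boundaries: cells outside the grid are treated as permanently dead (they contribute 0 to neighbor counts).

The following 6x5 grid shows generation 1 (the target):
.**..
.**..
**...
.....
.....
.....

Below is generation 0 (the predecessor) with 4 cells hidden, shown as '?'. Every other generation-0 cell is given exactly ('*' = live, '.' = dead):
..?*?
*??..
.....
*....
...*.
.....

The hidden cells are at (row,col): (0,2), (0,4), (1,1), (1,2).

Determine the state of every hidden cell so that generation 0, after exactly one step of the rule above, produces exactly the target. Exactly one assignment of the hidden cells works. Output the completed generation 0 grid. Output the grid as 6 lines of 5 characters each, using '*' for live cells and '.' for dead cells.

Answer: ..**.
**...
.....
*....
...*.
.....

Derivation:
Hidden generation-0 cells (in order): (0,2), (0,4), (1,1), (1,2).
A hidden cell only influences target cells in its own 3x3 neighborhood. Try each of the 2^4 = 16 assignments, step the completed generation 0 forward once under B3/S23, and compare with the target:
  (0,2)=. (0,4)=. (1,1)=. (1,2)=. -> step gives (0,1)='.' but target has '*' -> reject
  (0,2)=. (0,4)=. (1,1)=. (1,2)=* -> step gives (0,1)='.' but target has '*' -> reject
  (0,2)=. (0,4)=. (1,1)=* (1,2)=. -> step gives (0,1)='.' but target has '*' -> reject
  (0,2)=. (0,4)=. (1,1)=* (1,2)=* -> step gives (2,1)='.' but target has '*' -> reject
  (0,2)=. (0,4)=* (1,1)=. (1,2)=. -> step gives (0,1)='.' but target has '*' -> reject
  (0,2)=. (0,4)=* (1,1)=. (1,2)=* -> step gives (0,1)='.' but target has '*' -> reject
  (0,2)=. (0,4)=* (1,1)=* (1,2)=. -> step gives (0,1)='.' but target has '*' -> reject
  (0,2)=. (0,4)=* (1,1)=* (1,2)=* -> step gives (0,3)='*' but target has '.' -> reject
  (0,2)=* (0,4)=. (1,1)=. (1,2)=. -> step gives (0,1)='.' but target has '*' -> reject
  (0,2)=* (0,4)=. (1,1)=. (1,2)=* -> step gives (0,3)='*' but target has '.' -> reject
  (0,2)=* (0,4)=. (1,1)=* (1,2)=. -> step reproduces the target at every cell -> ACCEPT
  (0,2)=* (0,4)=. (1,1)=* (1,2)=* -> step gives (0,1)='.' but target has '*' -> reject
  (0,2)=* (0,4)=* (1,1)=. (1,2)=. -> step gives (0,1)='.' but target has '*' -> reject
  (0,2)=* (0,4)=* (1,1)=. (1,2)=* -> step gives (0,3)='*' but target has '.' -> reject
  (0,2)=* (0,4)=* (1,1)=* (1,2)=. -> step gives (0,3)='*' but target has '.' -> reject
  (0,2)=* (0,4)=* (1,1)=* (1,2)=* -> step gives (0,1)='.' but target has '*' -> reject
Unique solution: (0,2)=live, (0,4)=dead, (1,1)=live, (1,2)=dead.
Check: live-neighbor counts of every cell in the completed generation 0:
23211
12321
33100
01111
11101
00111
Applying B3/S23 to generation 0 with these counts gives:
.**..
.**..
**...
.....
.....
.....
which matches the target exactly.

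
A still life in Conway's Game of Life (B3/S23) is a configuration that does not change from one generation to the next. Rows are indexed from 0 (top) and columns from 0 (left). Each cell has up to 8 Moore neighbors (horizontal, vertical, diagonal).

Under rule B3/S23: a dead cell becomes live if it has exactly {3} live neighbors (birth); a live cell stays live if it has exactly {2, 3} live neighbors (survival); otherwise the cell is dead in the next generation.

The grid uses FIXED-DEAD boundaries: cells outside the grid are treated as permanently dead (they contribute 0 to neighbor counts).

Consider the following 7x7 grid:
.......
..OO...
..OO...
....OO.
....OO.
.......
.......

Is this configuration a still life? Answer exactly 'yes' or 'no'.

Answer: no

Derivation:
Compute generation 1 and compare to generation 0 (given above):
Generation 1:
.......
..OO...
..O....
.....O.
....OO.
.......
.......
Cell (2,3) differs: gen0=1 vs gen1=0 -> NOT a still life.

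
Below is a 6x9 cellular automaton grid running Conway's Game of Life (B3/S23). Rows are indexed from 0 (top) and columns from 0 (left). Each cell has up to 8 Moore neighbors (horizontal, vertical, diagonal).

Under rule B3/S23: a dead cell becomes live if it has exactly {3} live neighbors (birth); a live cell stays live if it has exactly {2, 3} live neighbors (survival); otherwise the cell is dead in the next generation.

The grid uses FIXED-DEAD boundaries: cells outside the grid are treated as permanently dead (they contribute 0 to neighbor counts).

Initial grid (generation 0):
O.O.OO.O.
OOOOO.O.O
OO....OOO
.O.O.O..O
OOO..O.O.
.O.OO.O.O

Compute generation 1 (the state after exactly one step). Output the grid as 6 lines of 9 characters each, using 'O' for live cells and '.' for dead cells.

Answer: O.O.OOOO.
....O...O
......O.O
....OO..O
O....O.OO
OO.OOOOO.

Derivation:
Simulating step by step:
Generation 0 (given above): 31 live cells
Generation 1: 24 live cells
(generation 1 grid is the final answer)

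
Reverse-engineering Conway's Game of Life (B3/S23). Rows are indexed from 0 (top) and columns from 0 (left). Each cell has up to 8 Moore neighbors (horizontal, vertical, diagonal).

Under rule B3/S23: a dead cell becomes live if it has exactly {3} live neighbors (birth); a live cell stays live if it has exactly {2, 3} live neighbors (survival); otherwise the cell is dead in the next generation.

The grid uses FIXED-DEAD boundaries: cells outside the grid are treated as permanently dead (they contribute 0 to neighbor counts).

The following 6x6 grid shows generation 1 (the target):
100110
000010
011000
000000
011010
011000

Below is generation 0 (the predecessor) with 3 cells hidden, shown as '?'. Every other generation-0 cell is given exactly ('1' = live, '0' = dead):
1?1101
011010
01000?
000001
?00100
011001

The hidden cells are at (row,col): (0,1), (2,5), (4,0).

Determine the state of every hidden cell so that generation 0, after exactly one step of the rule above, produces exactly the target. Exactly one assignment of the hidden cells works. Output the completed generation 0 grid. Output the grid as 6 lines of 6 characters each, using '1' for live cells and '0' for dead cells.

Answer: 111101
011010
010000
000001
100100
011001

Derivation:
Hidden generation-0 cells (in order): (0,1), (2,5), (4,0).
A hidden cell only influences target cells in its own 3x3 neighborhood. Try each of the 2^3 = 8 assignments, step the completed generation 0 forward once under B3/S23, and compare with the target:
  (0,1)=0 (2,5)=0 (4,0)=0 -> step gives (0,0)='0' but target has '1' -> reject
  (0,1)=0 (2,5)=0 (4,0)=1 -> step gives (0,0)='0' but target has '1' -> reject
  (0,1)=0 (2,5)=1 (4,0)=0 -> step gives (0,0)='0' but target has '1' -> reject
  (0,1)=0 (2,5)=1 (4,0)=1 -> step gives (0,0)='0' but target has '1' -> reject
  (0,1)=1 (2,5)=0 (4,0)=0 -> step gives (4,1)='0' but target has '1' -> reject
  (0,1)=1 (2,5)=0 (4,0)=1 -> step reproduces the target at every cell -> ACCEPT
  (0,1)=1 (2,5)=1 (4,0)=0 -> step gives (1,5)='1' but target has '0' -> reject
  (0,1)=1 (2,5)=1 (4,0)=1 -> step gives (1,5)='1' but target has '0' -> reject
Unique solution: (0,1)=live, (2,5)=dead, (4,0)=live.
Check: live-neighbor counts of every cell in the completed generation 0:
244331
455422
223222
222120
133132
222220
Applying B3/S23 to generation 0 with these counts gives:
100110
000010
011000
000000
011010
011000
which matches the target exactly.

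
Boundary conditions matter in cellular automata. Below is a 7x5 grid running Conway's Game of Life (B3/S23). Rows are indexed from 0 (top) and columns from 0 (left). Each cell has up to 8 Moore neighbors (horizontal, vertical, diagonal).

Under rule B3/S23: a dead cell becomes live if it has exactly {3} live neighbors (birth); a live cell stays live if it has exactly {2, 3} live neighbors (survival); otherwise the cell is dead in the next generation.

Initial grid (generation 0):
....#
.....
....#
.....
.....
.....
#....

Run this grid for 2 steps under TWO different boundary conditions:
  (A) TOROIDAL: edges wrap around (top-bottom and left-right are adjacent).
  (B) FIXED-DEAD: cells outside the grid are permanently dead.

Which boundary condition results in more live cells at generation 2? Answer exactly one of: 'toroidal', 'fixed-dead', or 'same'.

Under TOROIDAL boundary, generation 2:
.....
.....
.....
.....
.....
.....
.....
Population = 0

Under FIXED-DEAD boundary, generation 2:
.....
.....
.....
.....
.....
.....
.....
Population = 0

Comparison: toroidal=0, fixed-dead=0 -> same

Answer: same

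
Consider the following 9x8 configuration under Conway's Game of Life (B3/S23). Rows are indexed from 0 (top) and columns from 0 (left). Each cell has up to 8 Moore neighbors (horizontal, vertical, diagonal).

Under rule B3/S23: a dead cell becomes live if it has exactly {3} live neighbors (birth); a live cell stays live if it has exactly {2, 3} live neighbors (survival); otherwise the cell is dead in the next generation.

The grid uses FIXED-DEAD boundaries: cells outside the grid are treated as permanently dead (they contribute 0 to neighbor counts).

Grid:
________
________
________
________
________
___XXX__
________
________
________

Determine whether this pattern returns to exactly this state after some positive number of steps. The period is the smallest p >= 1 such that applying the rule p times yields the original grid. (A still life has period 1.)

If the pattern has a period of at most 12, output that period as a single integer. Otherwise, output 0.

Simulating and comparing each generation to the original:
Gen 0 (original, given above): 3 live cells
Gen 1: 3 live cells, differs from original
Gen 2: 3 live cells, MATCHES original -> period = 2

Answer: 2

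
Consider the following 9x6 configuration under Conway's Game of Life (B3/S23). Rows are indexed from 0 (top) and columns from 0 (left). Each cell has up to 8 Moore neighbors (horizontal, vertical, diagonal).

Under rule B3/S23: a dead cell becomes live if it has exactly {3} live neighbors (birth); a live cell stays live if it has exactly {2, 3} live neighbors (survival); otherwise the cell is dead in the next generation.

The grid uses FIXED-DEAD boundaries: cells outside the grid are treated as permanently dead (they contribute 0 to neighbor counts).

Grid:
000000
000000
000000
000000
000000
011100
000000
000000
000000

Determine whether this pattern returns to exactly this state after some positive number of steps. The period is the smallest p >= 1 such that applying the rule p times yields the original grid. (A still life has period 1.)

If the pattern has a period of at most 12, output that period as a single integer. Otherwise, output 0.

Answer: 2

Derivation:
Simulating and comparing each generation to the original:
Gen 0 (original, given above): 3 live cells
Gen 1: 3 live cells, differs from original
Gen 2: 3 live cells, MATCHES original -> period = 2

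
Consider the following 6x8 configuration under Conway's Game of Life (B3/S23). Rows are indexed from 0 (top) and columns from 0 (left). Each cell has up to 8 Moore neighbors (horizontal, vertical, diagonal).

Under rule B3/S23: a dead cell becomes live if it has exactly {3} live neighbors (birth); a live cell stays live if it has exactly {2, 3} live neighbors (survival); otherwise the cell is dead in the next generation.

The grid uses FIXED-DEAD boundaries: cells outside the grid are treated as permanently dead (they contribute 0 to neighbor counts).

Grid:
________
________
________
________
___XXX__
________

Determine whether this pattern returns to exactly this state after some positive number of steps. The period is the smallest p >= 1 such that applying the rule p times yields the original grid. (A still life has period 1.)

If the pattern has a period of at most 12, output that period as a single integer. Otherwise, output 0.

Answer: 2

Derivation:
Simulating and comparing each generation to the original:
Gen 0 (original, given above): 3 live cells
Gen 1: 3 live cells, differs from original
Gen 2: 3 live cells, MATCHES original -> period = 2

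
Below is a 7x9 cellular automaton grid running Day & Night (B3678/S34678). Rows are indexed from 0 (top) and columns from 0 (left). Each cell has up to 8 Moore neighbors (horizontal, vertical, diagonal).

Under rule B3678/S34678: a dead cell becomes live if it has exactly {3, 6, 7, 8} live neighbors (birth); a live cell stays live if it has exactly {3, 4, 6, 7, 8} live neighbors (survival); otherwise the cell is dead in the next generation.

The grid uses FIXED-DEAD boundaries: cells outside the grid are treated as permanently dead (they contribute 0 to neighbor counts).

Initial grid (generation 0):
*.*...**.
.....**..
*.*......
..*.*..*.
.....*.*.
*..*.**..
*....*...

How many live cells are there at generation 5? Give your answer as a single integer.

Simulating step by step:
Generation 0 (given above): 19 live cells
Generation 1: 17 live cells
.....**..
......**.
.*.*.**..
.*.*..*..
...*.*...
.....**..
....*.*..
Generation 2: 12 live cells
......**.
....*..*.
....***..
......*..
..*..*...
.....**..
.........
Generation 3: 7 live cells
.........
.......*.
.....***.
....*.*..
.....*...
.........
.........
Generation 4: 5 live cells
.........
.........
.....***.
......**.
.........
.........
.........
Generation 5: 6 live cells
.........
......*..
......**.
.....***.
.........
.........
.........
Population at generation 5: 6

Answer: 6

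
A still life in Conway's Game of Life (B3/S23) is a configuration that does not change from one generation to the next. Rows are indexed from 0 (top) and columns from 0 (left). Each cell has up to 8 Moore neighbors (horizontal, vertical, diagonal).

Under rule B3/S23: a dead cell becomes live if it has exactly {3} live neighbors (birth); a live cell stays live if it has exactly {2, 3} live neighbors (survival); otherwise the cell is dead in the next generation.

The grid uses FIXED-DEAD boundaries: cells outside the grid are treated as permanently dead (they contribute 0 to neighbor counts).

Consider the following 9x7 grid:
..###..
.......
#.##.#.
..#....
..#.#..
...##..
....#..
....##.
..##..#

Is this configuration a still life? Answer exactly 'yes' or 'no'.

Answer: no

Derivation:
Compute generation 1 and compare to generation 0 (given above):
Generation 1:
...#...
.#.....
.###...
..#.#..
..#.#..
....##.
.......
....##.
...###.
Cell (0,2) differs: gen0=1 vs gen1=0 -> NOT a still life.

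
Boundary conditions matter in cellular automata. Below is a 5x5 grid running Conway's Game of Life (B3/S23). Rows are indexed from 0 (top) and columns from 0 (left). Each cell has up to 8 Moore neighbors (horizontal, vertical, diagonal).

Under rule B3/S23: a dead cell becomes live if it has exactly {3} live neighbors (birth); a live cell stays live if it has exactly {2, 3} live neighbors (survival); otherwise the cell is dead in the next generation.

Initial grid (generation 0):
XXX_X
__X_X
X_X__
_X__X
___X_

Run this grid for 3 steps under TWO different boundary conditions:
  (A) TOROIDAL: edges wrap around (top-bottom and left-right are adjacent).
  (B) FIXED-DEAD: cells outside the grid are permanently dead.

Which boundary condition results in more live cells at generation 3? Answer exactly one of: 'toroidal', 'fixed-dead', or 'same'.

Answer: fixed-dead

Derivation:
Under TOROIDAL boundary, generation 3:
XXXX_
X_XX_
_____
_____
XX___
Population = 9

Under FIXED-DEAD boundary, generation 3:
_XXX_
_XXX_
_X___
_XXX_
_XXX_
Population = 13

Comparison: toroidal=9, fixed-dead=13 -> fixed-dead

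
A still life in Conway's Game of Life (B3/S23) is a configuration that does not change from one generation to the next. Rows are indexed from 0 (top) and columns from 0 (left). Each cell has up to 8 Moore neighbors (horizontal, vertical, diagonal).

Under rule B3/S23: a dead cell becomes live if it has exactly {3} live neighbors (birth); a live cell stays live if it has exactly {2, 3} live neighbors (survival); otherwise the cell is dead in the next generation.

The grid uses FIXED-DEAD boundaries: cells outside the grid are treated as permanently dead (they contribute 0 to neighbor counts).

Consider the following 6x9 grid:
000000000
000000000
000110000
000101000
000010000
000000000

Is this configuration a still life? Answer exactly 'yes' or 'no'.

Compute generation 1 and compare to generation 0 (given above):
Generation 1:
000000000
000000000
000110000
000101000
000010000
000000000
The grids are IDENTICAL -> still life.

Answer: yes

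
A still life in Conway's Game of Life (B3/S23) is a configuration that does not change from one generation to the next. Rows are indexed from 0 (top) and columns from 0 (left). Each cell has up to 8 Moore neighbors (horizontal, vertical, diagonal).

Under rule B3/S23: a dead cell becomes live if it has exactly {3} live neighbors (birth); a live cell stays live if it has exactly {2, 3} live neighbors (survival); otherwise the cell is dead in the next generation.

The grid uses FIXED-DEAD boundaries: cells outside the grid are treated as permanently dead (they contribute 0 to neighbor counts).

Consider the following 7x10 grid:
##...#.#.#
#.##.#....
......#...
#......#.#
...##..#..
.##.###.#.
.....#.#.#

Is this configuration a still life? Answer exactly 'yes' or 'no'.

Compute generation 1 and compare to generation 0 (given above):
Generation 1:
###.#.#...
#.#.##....
.#....#...
......###.
.####..#..
..#.....#.
....##.##.
Cell (0,2) differs: gen0=0 vs gen1=1 -> NOT a still life.

Answer: no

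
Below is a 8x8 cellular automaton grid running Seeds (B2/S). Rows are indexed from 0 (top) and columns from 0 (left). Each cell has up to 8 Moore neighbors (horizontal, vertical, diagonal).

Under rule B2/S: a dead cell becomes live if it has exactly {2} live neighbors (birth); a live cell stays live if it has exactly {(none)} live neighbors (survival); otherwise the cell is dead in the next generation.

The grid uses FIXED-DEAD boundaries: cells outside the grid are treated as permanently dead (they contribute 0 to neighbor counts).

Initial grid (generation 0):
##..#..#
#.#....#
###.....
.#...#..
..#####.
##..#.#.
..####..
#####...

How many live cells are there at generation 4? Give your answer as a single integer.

Answer: 11

Derivation:
Simulating step by step:
Generation 0 (given above): 30 live cells
Generation 1: 9 live cells
..##..#.
......#.
...#..#.
........
.......#
.......#
......#.
........
Generation 2: 9 live cells
.....#.#
....#...
.....#.#
......##
......#.
........
.......#
........
Generation 3: 7 live cells
....#.#.
.......#
....#...
........
.....#..
......##
........
........
Generation 4: 11 live cells
.....#.#
...##.#.
........
....##..
.......#
.....#..
......##
........
Population at generation 4: 11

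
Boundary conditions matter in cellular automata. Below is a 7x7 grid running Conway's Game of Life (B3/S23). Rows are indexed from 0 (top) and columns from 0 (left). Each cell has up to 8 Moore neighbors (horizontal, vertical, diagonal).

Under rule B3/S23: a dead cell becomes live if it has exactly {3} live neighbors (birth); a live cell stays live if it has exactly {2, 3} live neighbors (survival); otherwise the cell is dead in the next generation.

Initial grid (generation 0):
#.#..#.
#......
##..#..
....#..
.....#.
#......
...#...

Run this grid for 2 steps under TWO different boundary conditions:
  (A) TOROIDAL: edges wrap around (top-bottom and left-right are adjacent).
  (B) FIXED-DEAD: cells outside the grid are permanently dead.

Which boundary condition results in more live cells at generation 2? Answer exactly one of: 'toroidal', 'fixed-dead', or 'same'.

Answer: toroidal

Derivation:
Under TOROIDAL boundary, generation 2:
.#....#
......#
##....#
.......
.......
.......
.......
Population = 6

Under FIXED-DEAD boundary, generation 2:
.......
#......
##.....
.......
.......
.......
.......
Population = 3

Comparison: toroidal=6, fixed-dead=3 -> toroidal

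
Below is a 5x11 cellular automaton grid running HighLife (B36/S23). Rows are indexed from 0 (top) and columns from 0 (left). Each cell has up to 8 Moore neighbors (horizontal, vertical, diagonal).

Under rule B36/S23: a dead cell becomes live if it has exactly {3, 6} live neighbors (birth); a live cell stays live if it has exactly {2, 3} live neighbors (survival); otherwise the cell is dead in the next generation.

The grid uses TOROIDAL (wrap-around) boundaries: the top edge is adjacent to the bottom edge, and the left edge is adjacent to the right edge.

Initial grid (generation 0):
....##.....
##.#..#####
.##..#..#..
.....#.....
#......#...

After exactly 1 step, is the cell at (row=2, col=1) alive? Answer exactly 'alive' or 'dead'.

Simulating step by step:
Generation 0 (given above): 17 live cells
Generation 1: 23 live cells
.#..##...#.
##.#..#####
.##.##..#.#
.#....#....
....###....

Cell (2,1) at generation 1: 1 -> alive

Answer: alive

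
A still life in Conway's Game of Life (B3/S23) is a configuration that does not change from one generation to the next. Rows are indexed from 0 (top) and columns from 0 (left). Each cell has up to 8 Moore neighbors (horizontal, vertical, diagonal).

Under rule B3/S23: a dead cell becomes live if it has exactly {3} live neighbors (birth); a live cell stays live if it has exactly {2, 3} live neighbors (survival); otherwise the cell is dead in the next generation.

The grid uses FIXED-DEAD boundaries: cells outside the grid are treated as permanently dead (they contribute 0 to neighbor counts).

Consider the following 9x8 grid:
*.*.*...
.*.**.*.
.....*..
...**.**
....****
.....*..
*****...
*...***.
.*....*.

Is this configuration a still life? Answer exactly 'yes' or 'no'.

Answer: no

Derivation:
Compute generation 1 and compare to generation 0 (given above):
Generation 1:
.**.**..
.****...
..*....*
...*...*
...*...*
.**.....
****..*.
*...*.*.
......*.
Cell (0,0) differs: gen0=1 vs gen1=0 -> NOT a still life.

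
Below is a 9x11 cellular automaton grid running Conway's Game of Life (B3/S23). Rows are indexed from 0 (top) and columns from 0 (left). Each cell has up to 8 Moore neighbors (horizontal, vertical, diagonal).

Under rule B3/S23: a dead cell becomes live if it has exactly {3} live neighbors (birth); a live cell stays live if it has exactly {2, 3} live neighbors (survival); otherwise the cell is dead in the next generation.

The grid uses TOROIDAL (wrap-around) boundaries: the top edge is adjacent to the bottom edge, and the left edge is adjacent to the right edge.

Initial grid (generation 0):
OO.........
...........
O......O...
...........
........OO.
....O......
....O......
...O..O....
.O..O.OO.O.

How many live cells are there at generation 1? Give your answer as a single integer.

Answer: 18

Derivation:
Simulating step by step:
Generation 0 (given above): 15 live cells
Generation 1: 18 live cells
OO.........
OO.........
...........
........O..
...........
...........
...OOO.....
...OO.OO...
OOO..OOO...
Population at generation 1: 18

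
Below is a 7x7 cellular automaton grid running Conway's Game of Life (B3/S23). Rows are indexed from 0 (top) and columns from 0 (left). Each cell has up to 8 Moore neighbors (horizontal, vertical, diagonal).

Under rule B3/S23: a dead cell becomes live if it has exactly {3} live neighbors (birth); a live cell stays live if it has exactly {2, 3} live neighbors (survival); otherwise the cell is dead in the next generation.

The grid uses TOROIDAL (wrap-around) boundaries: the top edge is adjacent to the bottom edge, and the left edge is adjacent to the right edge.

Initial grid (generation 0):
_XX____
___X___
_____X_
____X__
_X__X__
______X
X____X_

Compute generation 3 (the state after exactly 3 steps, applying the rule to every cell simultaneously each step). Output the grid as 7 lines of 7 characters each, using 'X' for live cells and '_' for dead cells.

Simulating step by step:
Generation 0 (given above): 10 live cells
Generation 1: 13 live cells
_XX____
__X____
____X__
____XX_
_____X_
X____XX
XX____X
Generation 2: 13 live cells
__X____
_XXX___
___XXX_
____XX_
_______
_X___X_
__X__X_
Generation 3: 8 live cells
(generation 3 grid is the final answer)

Answer: _______
_X_____
_____X_
___X_X_
____XX_
_______
_XX____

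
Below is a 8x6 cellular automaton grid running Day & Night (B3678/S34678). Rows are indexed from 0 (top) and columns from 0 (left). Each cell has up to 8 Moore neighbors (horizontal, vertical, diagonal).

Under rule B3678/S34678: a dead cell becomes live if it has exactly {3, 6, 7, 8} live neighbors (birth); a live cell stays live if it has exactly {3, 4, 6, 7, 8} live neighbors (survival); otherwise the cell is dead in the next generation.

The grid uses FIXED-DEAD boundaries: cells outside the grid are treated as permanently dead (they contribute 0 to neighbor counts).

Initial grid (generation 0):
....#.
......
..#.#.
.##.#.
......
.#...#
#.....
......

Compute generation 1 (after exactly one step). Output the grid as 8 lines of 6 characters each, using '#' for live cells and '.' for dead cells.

Simulating step by step:
Generation 0 (given above): 9 live cells
Generation 1: 4 live cells
(generation 1 grid is the final answer)

Answer: ......
...#..
.#....
......
.##...
......
......
......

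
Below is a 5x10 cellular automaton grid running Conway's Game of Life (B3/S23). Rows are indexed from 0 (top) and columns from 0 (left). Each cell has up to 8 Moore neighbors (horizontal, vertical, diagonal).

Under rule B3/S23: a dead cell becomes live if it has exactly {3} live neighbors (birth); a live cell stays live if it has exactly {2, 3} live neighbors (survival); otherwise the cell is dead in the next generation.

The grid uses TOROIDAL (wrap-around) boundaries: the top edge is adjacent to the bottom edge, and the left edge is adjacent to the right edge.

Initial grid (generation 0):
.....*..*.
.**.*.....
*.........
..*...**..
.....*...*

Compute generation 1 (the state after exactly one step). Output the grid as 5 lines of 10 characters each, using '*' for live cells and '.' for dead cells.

Simulating step by step:
Generation 0 (given above): 11 live cells
Generation 1: 9 live cells
(generation 1 grid is the final answer)

Answer: ....**....
.*........
..**......
......*...
.....*.**.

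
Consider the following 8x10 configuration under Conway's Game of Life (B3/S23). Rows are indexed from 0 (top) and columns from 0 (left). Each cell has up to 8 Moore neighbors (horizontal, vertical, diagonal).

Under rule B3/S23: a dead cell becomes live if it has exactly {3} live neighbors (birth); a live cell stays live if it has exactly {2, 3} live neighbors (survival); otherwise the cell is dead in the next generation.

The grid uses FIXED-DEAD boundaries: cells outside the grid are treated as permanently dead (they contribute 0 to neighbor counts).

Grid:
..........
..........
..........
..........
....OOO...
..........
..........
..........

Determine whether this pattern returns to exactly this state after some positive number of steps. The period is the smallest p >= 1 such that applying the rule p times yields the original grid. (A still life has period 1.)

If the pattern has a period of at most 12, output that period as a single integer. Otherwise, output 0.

Simulating and comparing each generation to the original:
Gen 0 (original, given above): 3 live cells
Gen 1: 3 live cells, differs from original
Gen 2: 3 live cells, MATCHES original -> period = 2

Answer: 2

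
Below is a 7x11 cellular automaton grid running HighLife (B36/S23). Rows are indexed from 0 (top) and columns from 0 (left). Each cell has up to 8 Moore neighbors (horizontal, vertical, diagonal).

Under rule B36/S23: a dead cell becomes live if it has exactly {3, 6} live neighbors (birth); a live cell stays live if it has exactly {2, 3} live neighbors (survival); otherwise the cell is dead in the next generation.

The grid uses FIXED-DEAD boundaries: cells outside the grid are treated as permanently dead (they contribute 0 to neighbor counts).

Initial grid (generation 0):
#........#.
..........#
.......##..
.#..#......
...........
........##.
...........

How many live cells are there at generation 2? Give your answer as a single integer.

Simulating step by step:
Generation 0 (given above): 9 live cells
Generation 1: 2 live cells
...........
........##.
...........
...........
...........
...........
...........
Generation 2: 0 live cells
...........
...........
...........
...........
...........
...........
...........
Population at generation 2: 0

Answer: 0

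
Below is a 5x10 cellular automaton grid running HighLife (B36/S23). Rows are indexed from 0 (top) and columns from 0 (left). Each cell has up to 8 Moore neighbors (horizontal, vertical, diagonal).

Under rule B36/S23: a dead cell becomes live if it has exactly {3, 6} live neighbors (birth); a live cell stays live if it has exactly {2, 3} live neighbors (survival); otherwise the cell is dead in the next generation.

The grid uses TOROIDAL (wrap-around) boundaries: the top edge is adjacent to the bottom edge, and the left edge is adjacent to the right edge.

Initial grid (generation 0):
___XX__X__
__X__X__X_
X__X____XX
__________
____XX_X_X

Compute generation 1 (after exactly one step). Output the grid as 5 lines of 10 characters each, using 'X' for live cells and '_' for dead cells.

Simulating step by step:
Generation 0 (given above): 14 live cells
Generation 1: 14 live cells
(generation 1 grid is the final answer)

Answer: ___X___X__
__X____XX_
________XX
X___X_____
___XXXX_X_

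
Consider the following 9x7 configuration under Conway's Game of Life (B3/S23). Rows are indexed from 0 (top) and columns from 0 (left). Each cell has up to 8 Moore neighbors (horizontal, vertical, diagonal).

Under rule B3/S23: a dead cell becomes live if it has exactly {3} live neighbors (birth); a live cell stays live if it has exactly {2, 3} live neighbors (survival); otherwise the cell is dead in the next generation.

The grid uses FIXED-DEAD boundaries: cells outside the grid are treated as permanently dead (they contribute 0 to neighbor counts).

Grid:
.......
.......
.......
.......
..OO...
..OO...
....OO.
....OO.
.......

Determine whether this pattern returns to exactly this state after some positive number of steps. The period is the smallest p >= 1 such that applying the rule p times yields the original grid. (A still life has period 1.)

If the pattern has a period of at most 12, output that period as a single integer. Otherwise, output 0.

Simulating and comparing each generation to the original:
Gen 0 (original, given above): 8 live cells
Gen 1: 6 live cells, differs from original
Gen 2: 8 live cells, MATCHES original -> period = 2

Answer: 2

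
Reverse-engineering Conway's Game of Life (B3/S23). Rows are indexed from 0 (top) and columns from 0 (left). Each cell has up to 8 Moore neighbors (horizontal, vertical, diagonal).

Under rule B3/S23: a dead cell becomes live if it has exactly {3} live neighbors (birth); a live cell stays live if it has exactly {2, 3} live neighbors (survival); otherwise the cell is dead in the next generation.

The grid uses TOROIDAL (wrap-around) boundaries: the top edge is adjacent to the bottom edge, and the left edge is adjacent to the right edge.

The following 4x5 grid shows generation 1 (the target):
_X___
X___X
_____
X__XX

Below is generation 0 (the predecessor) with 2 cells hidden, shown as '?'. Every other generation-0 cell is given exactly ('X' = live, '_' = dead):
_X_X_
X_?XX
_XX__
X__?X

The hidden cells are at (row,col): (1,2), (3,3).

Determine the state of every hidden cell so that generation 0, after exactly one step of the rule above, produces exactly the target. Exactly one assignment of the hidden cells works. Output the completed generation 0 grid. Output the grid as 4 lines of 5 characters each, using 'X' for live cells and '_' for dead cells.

Answer: _X_X_
X_XXX
_XX__
X__XX

Derivation:
Hidden generation-0 cells (in order): (1,2), (3,3).
A hidden cell only influences target cells in its own 3x3 neighborhood. Try each of the 2^2 = 4 assignments, step the completed generation 0 forward once under B3/S23, and compare with the target:
  (1,2)=_ (3,3)=_ -> step gives (0,2)='X' but target has '_' -> reject
  (1,2)=_ (3,3)=X -> step gives (1,3)='X' but target has '_' -> reject
  (1,2)=X (3,3)=_ -> step gives (2,2)='X' but target has '_' -> reject
  (1,2)=X (3,3)=X -> step reproduces the target at every cell -> ACCEPT
Unique solution: (1,2)=live, (3,3)=live.
Check: live-neighbor counts of every cell in the completed generation 0:
53557
35543
54466
34533
Applying B3/S23 to generation 0 with these counts gives:
_X___
X___X
_____
X__XX
which matches the target exactly.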